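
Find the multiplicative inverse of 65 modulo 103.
84

gcd(65, 103) = 1, so the inverse exists.
Extended Euclidean algorithm on (103, 65):
103 = 1 × 65 + 38  ⟹  38 = (1)·103 + (-1)·65
65 = 1 × 38 + 27  ⟹  27 = (-1)·103 + (2)·65
38 = 1 × 27 + 11  ⟹  11 = (2)·103 + (-3)·65
27 = 2 × 11 + 5  ⟹  5 = (-5)·103 + (8)·65
11 = 2 × 5 + 1  ⟹  1 = (12)·103 + (-19)·65
So (-19)·65 ≡ 1 (mod 103), i.e. 65^(-1) ≡ -19 ≡ 84 (mod 103).
Check: 65 × 84 = 5460 ≡ 1 (mod 103)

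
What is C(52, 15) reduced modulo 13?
0

Using Lucas' theorem:
Write n=52 and k=15 in base 13:
n in base 13: [4, 0]
k in base 13: [1, 2]
C(52,15) mod 13 = ∏ C(n_i, k_i) mod 13
Digit binomials (mod 13): C(4,1) = 4; C(0,2) = 0 (k_i > n_i)
Product: 4 × 0 = 0 ≡ 0 (mod 13)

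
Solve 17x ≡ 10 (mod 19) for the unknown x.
x ≡ 14 (mod 19)

gcd(17, 19) = 1, which divides 10, so solutions exist.
Find 17^(-1) mod 19 by the extended Euclidean algorithm:
19 = 1 × 17 + 2  ⟹  2 = (1)·19 + (-1)·17
17 = 8 × 2 + 1  ⟹  1 = (-8)·19 + (9)·17
So (9)·17 ≡ 1 (mod 19), i.e. 17^(-1) ≡ 9 (mod 19).
x ≡ 9 × 10 = 90 ≡ 14 (mod 19).
Check: 17 × 14 = 238 ≡ 10 (mod 19).
Unique solution: x ≡ 14 (mod 19)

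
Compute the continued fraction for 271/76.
[3; 1, 1, 3, 3, 3]

Euclidean algorithm steps:
271 = 3 × 76 + 43
76 = 1 × 43 + 33
43 = 1 × 33 + 10
33 = 3 × 10 + 3
10 = 3 × 3 + 1
3 = 3 × 1 + 0
Continued fraction: [3; 1, 1, 3, 3, 3]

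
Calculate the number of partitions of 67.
2679689

p(n) counts ways to write n as a sum of positive integers (order ignored).
Euler's pentagonal recurrence: p(k) = p(k-1) + p(k-2) - p(k-5) - p(k-7) + p(k-12) + p(k-15) - ... (offsets j(3j∓1)/2, signs ++--, p(0)=1, p(<0)=0).
DP table for k = 0..66: p(0)=1, p(1)=1, p(2)=2, p(3)=3, p(4)=5, p(5)=7, p(6)=11, p(7)=15, p(8)=22, p(9)=30, p(10)=42, p(11)=56, p(12)=77, p(13)=101, p(14)=135, p(15)=176, p(16)=231, p(17)=297, p(18)=385, p(19)=490, p(20)=627, p(21)=792, p(22)=1002, p(23)=1255, p(24)=1575, p(25)=1958, p(26)=2436, p(27)=3010, p(28)=3718, p(29)=4565, p(30)=5604, p(31)=6842, p(32)=8349, p(33)=10143, p(34)=12310, p(35)=14883, p(36)=17977, p(37)=21637, p(38)=26015, p(39)=31185, p(40)=37338, p(41)=44583, p(42)=53174, p(43)=63261, p(44)=75175, p(45)=89134, p(46)=105558, p(47)=124754, p(48)=147273, p(49)=173525, p(50)=204226, p(51)=239943, p(52)=281589, p(53)=329931, p(54)=386155, p(55)=451276, p(56)=526823, p(57)=614154, p(58)=715220, p(59)=831820, p(60)=966467, p(61)=1121505, p(62)=1300156, p(63)=1505499, p(64)=1741630, p(65)=2012558, p(66)=2323520.
Final step: p(67) = p(66) + p(65) - p(62) - p(60) + p(55) + p(52) - p(45) - p(41) + p(32) + p(27) - p(16) - p(10)
= 2323520 + 2012558 - 1300156 - 966467 + 451276 + 281589 - 89134 - 44583 + 8349 + 3010 - 231 - 42
= 2679689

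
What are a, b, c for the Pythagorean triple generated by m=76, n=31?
(4815, 4712, 6737)

Euclid's formula: a = m² - n², b = 2mn, c = m² + n²
m = 76, n = 31
a = 76² - 31² = 5776 - 961 = 4815
b = 2 × 76 × 31 = 4712
c = 76² + 31² = 5776 + 961 = 6737
Verification: 4815² + 4712² = 23184225 + 22202944 = 45387169 = 6737² ✓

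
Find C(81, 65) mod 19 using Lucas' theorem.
0

Using Lucas' theorem:
Write n=81 and k=65 in base 19:
n in base 19: [4, 5]
k in base 19: [3, 8]
C(81,65) mod 19 = ∏ C(n_i, k_i) mod 19
Digit binomials (mod 19): C(4,3) = 4; C(5,8) = 0 (k_i > n_i)
Product: 4 × 0 = 0 ≡ 0 (mod 19)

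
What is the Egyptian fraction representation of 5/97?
1/20 + 1/647 + 1/1255180

Greedy algorithm:
5/97: ceiling(97/5) = 20, use 1/20
3/1940: ceiling(1940/3) = 647, use 1/647
1/1255180: ceiling(1255180/1) = 1255180, use 1/1255180
Result: 5/97 = 1/20 + 1/647 + 1/1255180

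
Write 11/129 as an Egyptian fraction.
1/12 + 1/516

Greedy algorithm:
11/129: ceiling(129/11) = 12, use 1/12
1/516: ceiling(516/1) = 516, use 1/516
Result: 11/129 = 1/12 + 1/516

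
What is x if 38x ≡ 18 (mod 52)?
x ≡ 21 (mod 26)

gcd(38, 52) = 2, which divides 18, so solutions exist.
Divide through by 2: 19x ≡ 9 (mod 26).
Find 19^(-1) mod 26 by the extended Euclidean algorithm:
26 = 1 × 19 + 7  ⟹  7 = (1)·26 + (-1)·19
19 = 2 × 7 + 5  ⟹  5 = (-2)·26 + (3)·19
7 = 1 × 5 + 2  ⟹  2 = (3)·26 + (-4)·19
5 = 2 × 2 + 1  ⟹  1 = (-8)·26 + (11)·19
So (11)·19 ≡ 1 (mod 26), i.e. 19^(-1) ≡ 11 (mod 26).
x ≡ 11 × 9 = 99 ≡ 21 (mod 26).
Check: 38 × 21 = 798 ≡ 18 (mod 52).
x ≡ 21 (mod 26), giving 2 solutions mod 52.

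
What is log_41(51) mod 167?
135

Baby-step giant-step with step n = ⌈√167⌉ = 13.
Baby steps 41^j mod 167 (j:value) for j=0..12: 0:1, 1:41, 2:11, 3:117, 4:121, 5:118, 6:162, 7:129, 8:112, 9:83, 10:63, 11:78, 12:25.
Giant-step multiplier: 41^(-13) ≡ 41^(166-13) = 41^153 ≡ 138 (mod 167).
Giant steps γ_i = 51·138^i mod 167: γ_0=51, γ_1=24, γ_2=139, γ_3=144, γ_4=166, γ_5=29, γ_6=161, γ_7=7, γ_8=131, γ_9=42, γ_10=118 (in table at j=5).
x = i·n + j = 10·13 + 5 = 135.
Check: 41^135 ≡ 51 (mod 167).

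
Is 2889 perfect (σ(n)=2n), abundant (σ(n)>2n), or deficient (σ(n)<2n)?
deficient

Proper divisors of 2889: sum = 1 + 3 + 9 + 27 + 107 + 321 + 963 = 1431
Since 1431 < 2889, 2889 is deficient.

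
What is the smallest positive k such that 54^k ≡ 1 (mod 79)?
78

79 is prime, so ord(54) divides φ(79) = 78.
Divisors of 78: 1, 2, 3, 6, 13, 26, 39, 78.
Repeated squaring: 54^1 ≡ 54, 54^2 ≡ 72, 54^4 ≡ 49, 54^8 ≡ 31, 54^16 ≡ 13, 54^32 ≡ 11, 54^64 ≡ 42 (mod 79).
Test 54^d mod 79 for each divisor d in increasing order:
54^1 ≡ 54
54^2 ≡ 72
54^3 = 54^2·54^1 ≡ 17
54^6 = 54^4·54^2 ≡ 52
54^13 = 54^8·54^4·54^1 ≡ 24
54^26 = 54^16·54^8·54^2 ≡ 23
54^39 = 54^32·54^4·54^2·54^1 ≡ 78
54^78 = 54^64·54^8·54^4·54^2 ≡ 1  ← first divisor giving 1
The order is 78.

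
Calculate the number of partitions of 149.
37027355200

p(n) counts ways to write n as a sum of positive integers (order ignored).
Euler's pentagonal recurrence: p(k) = p(k-1) + p(k-2) - p(k-5) - p(k-7) + p(k-12) + p(k-15) - ... (offsets j(3j∓1)/2, signs ++--, p(0)=1, p(<0)=0).
DP table for k = 0..148: p(0)=1, p(1)=1, p(2)=2, p(3)=3, p(4)=5, p(5)=7, p(6)=11, p(7)=15, p(8)=22, p(9)=30, p(10)=42, p(11)=56, p(12)=77, p(13)=101, p(14)=135, p(15)=176, p(16)=231, p(17)=297, p(18)=385, p(19)=490, p(20)=627, p(21)=792, p(22)=1002, p(23)=1255, p(24)=1575, p(25)=1958, p(26)=2436, p(27)=3010, p(28)=3718, p(29)=4565, p(30)=5604, p(31)=6842, p(32)=8349, p(33)=10143, p(34)=12310, p(35)=14883, p(36)=17977, p(37)=21637, p(38)=26015, p(39)=31185, p(40)=37338, p(41)=44583, p(42)=53174, p(43)=63261, p(44)=75175, p(45)=89134, p(46)=105558, p(47)=124754, p(48)=147273, p(49)=173525, p(50)=204226, p(51)=239943, p(52)=281589, p(53)=329931, p(54)=386155, p(55)=451276, p(56)=526823, p(57)=614154, p(58)=715220, p(59)=831820, p(60)=966467, p(61)=1121505, p(62)=1300156, p(63)=1505499, p(64)=1741630, p(65)=2012558, p(66)=2323520, p(67)=2679689, p(68)=3087735, p(69)=3554345, p(70)=4087968, p(71)=4697205, p(72)=5392783, p(73)=6185689, p(74)=7089500, p(75)=8118264, p(76)=9289091, p(77)=10619863, p(78)=12132164, p(79)=13848650, p(80)=15796476, p(81)=18004327, p(82)=20506255, p(83)=23338469, p(84)=26543660, p(85)=30167357, p(86)=34262962, p(87)=38887673, p(88)=44108109, p(89)=49995925, p(90)=56634173, p(91)=64112359, p(92)=72533807, p(93)=82010177, p(94)=92669720, p(95)=104651419, p(96)=118114304, p(97)=133230930, p(98)=150198136, p(99)=169229875, p(100)=190569292, p(101)=214481126, p(102)=241265379, p(103)=271248950, p(104)=304801365, p(105)=342325709, p(106)=384276336, p(107)=431149389, p(108)=483502844, p(109)=541946240, p(110)=607163746, p(111)=679903203, p(112)=761002156, p(113)=851376628, p(114)=952050665, p(115)=1064144451, p(116)=1188908248, p(117)=1327710076, p(118)=1482074143, p(119)=1653668665, p(120)=1844349560, p(121)=2056148051, p(122)=2291320912, p(123)=2552338241, p(124)=2841940500, p(125)=3163127352, p(126)=3519222692, p(127)=3913864295, p(128)=4351078600, p(129)=4835271870, p(130)=5371315400, p(131)=5964539504, p(132)=6620830889, p(133)=7346629512, p(134)=8149040695, p(135)=9035836076, p(136)=10015581680, p(137)=11097645016, p(138)=12292341831, p(139)=13610949895, p(140)=15065878135, p(141)=16670689208, p(142)=18440293320, p(143)=20390982757, p(144)=22540654445, p(145)=24908858009, p(146)=27517052599, p(147)=30388671978, p(148)=33549419497.
Final step: p(149) = p(148) + p(147) - p(144) - p(142) + p(137) + p(134) - p(127) - p(123) + p(114) + p(109) - p(98) - p(92) + p(79) + p(72) - p(57) - p(49) + p(32) + p(23) - p(4)
= 33549419497 + 30388671978 - 22540654445 - 18440293320 + 11097645016 + 8149040695 - 3913864295 - 2552338241 + 952050665 + 541946240 - 150198136 - 72533807 + 13848650 + 5392783 - 614154 - 173525 + 8349 + 1255 - 5
= 37027355200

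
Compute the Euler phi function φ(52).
24

52 = 2^2 × 13
φ(n) = n × ∏(1 - 1/p) for each prime p dividing n
φ(52) = 52 × (1 - 1/2) × (1 - 1/13) = 24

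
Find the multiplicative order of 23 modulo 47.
46

47 is prime, so ord(23) divides φ(47) = 46.
Divisors of 46: 1, 2, 23, 46.
Repeated squaring: 23^1 ≡ 23, 23^2 ≡ 12, 23^4 ≡ 3, 23^8 ≡ 9, 23^16 ≡ 34, 23^32 ≡ 28 (mod 47).
Test 23^d mod 47 for each divisor d in increasing order:
23^1 ≡ 23
23^2 ≡ 12
23^23 = 23^16·23^4·23^2·23^1 ≡ 46
23^46 = 23^32·23^8·23^4·23^2 ≡ 1  ← first divisor giving 1
The order is 46.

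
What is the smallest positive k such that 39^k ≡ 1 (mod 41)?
20

41 is prime, so ord(39) divides φ(41) = 40.
Divisors of 40: 1, 2, 4, 5, 8, 10, 20, 40.
Repeated squaring: 39^1 ≡ 39, 39^2 ≡ 4, 39^4 ≡ 16, 39^8 ≡ 10, 39^16 ≡ 18, 39^32 ≡ 37 (mod 41).
Test 39^d mod 41 for each divisor d in increasing order:
39^1 ≡ 39
39^2 ≡ 4
39^4 ≡ 16
39^5 = 39^4·39^1 ≡ 9
39^8 ≡ 10
39^10 = 39^8·39^2 ≡ 40
39^20 = 39^16·39^4 ≡ 1  ← first divisor giving 1
The order is 20.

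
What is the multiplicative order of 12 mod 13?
2

13 is prime, so ord(12) divides φ(13) = 12.
Divisors of 12: 1, 2, 3, 4, 6, 12.
Repeated squaring: 12^1 ≡ 12, 12^2 ≡ 1, 12^4 ≡ 1, 12^8 ≡ 1 (mod 13).
Test 12^d mod 13 for each divisor d in increasing order:
12^1 ≡ 12
12^2 ≡ 1  ← first divisor giving 1
The order is 2.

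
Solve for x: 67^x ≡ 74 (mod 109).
70

Baby-step giant-step with step n = ⌈√109⌉ = 11.
Baby steps 67^j mod 109 (j:value) for j=0..10: 0:1, 1:67, 2:20, 3:32, 4:73, 5:95, 6:43, 7:47, 8:97, 9:68, 10:87.
Giant-step multiplier: 67^(-11) ≡ 67^(108-11) = 67^97 ≡ 65 (mod 109).
Giant steps γ_i = 74·65^i mod 109: γ_0=74, γ_1=14, γ_2=38, γ_3=72, γ_4=102, γ_5=90, γ_6=73 (in table at j=4).
x = i·n + j = 6·11 + 4 = 70.
Check: 67^70 ≡ 74 (mod 109).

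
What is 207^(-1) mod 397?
257

gcd(207, 397) = 1, so the inverse exists.
Extended Euclidean algorithm on (397, 207):
397 = 1 × 207 + 190  ⟹  190 = (1)·397 + (-1)·207
207 = 1 × 190 + 17  ⟹  17 = (-1)·397 + (2)·207
190 = 11 × 17 + 3  ⟹  3 = (12)·397 + (-23)·207
17 = 5 × 3 + 2  ⟹  2 = (-61)·397 + (117)·207
3 = 1 × 2 + 1  ⟹  1 = (73)·397 + (-140)·207
So (-140)·207 ≡ 1 (mod 397), i.e. 207^(-1) ≡ -140 ≡ 257 (mod 397).
Check: 207 × 257 = 53199 ≡ 1 (mod 397)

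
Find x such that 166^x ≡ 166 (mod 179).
1

Baby-step giant-step with step n = ⌈√179⌉ = 14.
Baby steps 166^j mod 179 (j:value) for j=0..13: 0:1, 1:166, 2:169, 3:130, 4:100, 5:132, 6:74, 7:112, 8:155, 9:133, 10:61, 11:102, 12:106, 13:54.
h = 166 is already in the table at j=1, so x = 1.
Check: 166^1 ≡ 166 (mod 179).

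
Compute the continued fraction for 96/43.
[2; 4, 3, 3]

Euclidean algorithm steps:
96 = 2 × 43 + 10
43 = 4 × 10 + 3
10 = 3 × 3 + 1
3 = 3 × 1 + 0
Continued fraction: [2; 4, 3, 3]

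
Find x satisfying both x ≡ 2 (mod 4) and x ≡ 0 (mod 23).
46

Using Chinese Remainder Theorem:
M = 4 × 23 = 92
M1 = 23, M2 = 4
y1 = 23^(-1) mod 4 = 3
y2 = 4^(-1) mod 23 = 6
x = (2×23×3 + 0×4×6) mod 92 = 46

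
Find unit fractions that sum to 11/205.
1/19 + 1/974 + 1/3793730

Greedy algorithm:
11/205: ceiling(205/11) = 19, use 1/19
4/3895: ceiling(3895/4) = 974, use 1/974
1/3793730: ceiling(3793730/1) = 3793730, use 1/3793730
Result: 11/205 = 1/19 + 1/974 + 1/3793730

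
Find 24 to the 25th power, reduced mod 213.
48

Repeated squaring. Binary of 25 = 11001.
24^1 ≡ 24 (mod 213); 24^2 ≡ 150 (mod 213); 24^4 ≡ 135 (mod 213); 24^8 ≡ 120 (mod 213); 24^16 ≡ 129 (mod 213)
24^25 = 24^1 × 24^8 × 24^16 ≡ 48 (mod 213)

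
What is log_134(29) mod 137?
23

Baby-step giant-step with step n = ⌈√137⌉ = 12.
Baby steps 134^j mod 137 (j:value) for j=0..11: 0:1, 1:134, 2:9, 3:110, 4:81, 5:31, 6:44, 7:5, 8:122, 9:45, 10:2, 11:131.
Giant-step multiplier: 134^(-12) ≡ 134^(136-12) = 134^124 ≡ 99 (mod 137).
Giant steps γ_i = 29·99^i mod 137: γ_0=29, γ_1=131 (in table at j=11).
x = i·n + j = 1·12 + 11 = 23.
Check: 134^23 ≡ 29 (mod 137).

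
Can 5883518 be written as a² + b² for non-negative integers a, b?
Not possible

Factorization: 5883518 = 2 × 37 × 43^3
By Fermat: n is sum of two squares iff every prime p ≡ 3 (mod 4) appears to even power.
Prime(s) ≡ 3 (mod 4) with odd exponent: [(43, 3)]
Therefore 5883518 cannot be expressed as a² + b².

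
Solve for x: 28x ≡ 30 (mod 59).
x ≡ 39 (mod 59)

gcd(28, 59) = 1, which divides 30, so solutions exist.
Find 28^(-1) mod 59 by the extended Euclidean algorithm:
59 = 2 × 28 + 3  ⟹  3 = (1)·59 + (-2)·28
28 = 9 × 3 + 1  ⟹  1 = (-9)·59 + (19)·28
So (19)·28 ≡ 1 (mod 59), i.e. 28^(-1) ≡ 19 (mod 59).
x ≡ 19 × 30 = 570 ≡ 39 (mod 59).
Check: 28 × 39 = 1092 ≡ 30 (mod 59).
Unique solution: x ≡ 39 (mod 59)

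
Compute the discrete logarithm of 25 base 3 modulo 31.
10

Baby-step giant-step with step n = ⌈√31⌉ = 6.
Baby steps 3^j mod 31 (j:value) for j=0..5: 0:1, 1:3, 2:9, 3:27, 4:19, 5:26.
Giant-step multiplier: 3^(-6) ≡ 3^(30-6) = 3^24 ≡ 2 (mod 31).
Giant steps γ_i = 25·2^i mod 31: γ_0=25, γ_1=19 (in table at j=4).
x = i·n + j = 1·6 + 4 = 10.
Check: 3^10 ≡ 25 (mod 31).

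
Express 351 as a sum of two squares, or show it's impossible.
Not possible

Factorization: 351 = 3^3 × 13
By Fermat: n is sum of two squares iff every prime p ≡ 3 (mod 4) appears to even power.
Prime(s) ≡ 3 (mod 4) with odd exponent: [(3, 3)]
Therefore 351 cannot be expressed as a² + b².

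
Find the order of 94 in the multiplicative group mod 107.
106

107 is prime, so ord(94) divides φ(107) = 106.
Divisors of 106: 1, 2, 53, 106.
Repeated squaring: 94^1 ≡ 94, 94^2 ≡ 62, 94^4 ≡ 99, 94^8 ≡ 64, 94^16 ≡ 30, 94^32 ≡ 44, 94^64 ≡ 10 (mod 107).
Test 94^d mod 107 for each divisor d in increasing order:
94^1 ≡ 94
94^2 ≡ 62
94^53 = 94^32·94^16·94^4·94^1 ≡ 106
94^106 = 94^64·94^32·94^8·94^2 ≡ 1  ← first divisor giving 1
The order is 106.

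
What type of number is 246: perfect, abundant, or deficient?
abundant

Proper divisors of 246: sum = 1 + 2 + 3 + 6 + 41 + 82 + 123 = 258
Since 258 > 246, 246 is abundant.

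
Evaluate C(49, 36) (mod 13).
3

Using Lucas' theorem:
Write n=49 and k=36 in base 13:
n in base 13: [3, 10]
k in base 13: [2, 10]
C(49,36) mod 13 = ∏ C(n_i, k_i) mod 13
Digit binomials (mod 13): C(3,2) = 3; C(10,10) = 1
Product: 3 × 1 = 3 ≡ 3 (mod 13)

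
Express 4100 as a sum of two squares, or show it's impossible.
2² + 64² (a=2, b=64)

Factorization: 4100 = 2^2 × 5^2 × 41
By Fermat: n is sum of two squares iff every prime p ≡ 3 (mod 4) appears to even power.
All primes ≡ 3 (mod 4) appear to even power.
Search a = 0, 1, 2, … for 4100 - a² a perfect square: first hit at a = 2: 4100 - 4 = 4096 = 64².
4100 = 2² + 64² = 4 + 4096 ✓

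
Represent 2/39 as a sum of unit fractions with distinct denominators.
1/20 + 1/780

Greedy algorithm:
2/39: ceiling(39/2) = 20, use 1/20
1/780: ceiling(780/1) = 780, use 1/780
Result: 2/39 = 1/20 + 1/780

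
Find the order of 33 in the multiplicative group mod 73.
72

73 is prime, so ord(33) divides φ(73) = 72.
Divisors of 72: 1, 2, 3, 4, 6, 8, 9, 12, 18, 24, 36, 72.
Repeated squaring: 33^1 ≡ 33, 33^2 ≡ 67, 33^4 ≡ 36, 33^8 ≡ 55, 33^16 ≡ 32, 33^32 ≡ 2, 33^64 ≡ 4 (mod 73).
Test 33^d mod 73 for each divisor d in increasing order:
33^1 ≡ 33
33^2 ≡ 67
33^3 = 33^2·33^1 ≡ 21
33^4 ≡ 36
33^6 = 33^4·33^2 ≡ 3
33^8 ≡ 55
33^9 = 33^8·33^1 ≡ 63
33^12 = 33^8·33^4 ≡ 9
33^18 = 33^16·33^2 ≡ 27
33^24 = 33^16·33^8 ≡ 8
33^36 = 33^32·33^4 ≡ 72
33^72 = 33^64·33^8 ≡ 1  ← first divisor giving 1
The order is 72.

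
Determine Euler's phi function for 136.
64

136 = 2^3 × 17
φ(n) = n × ∏(1 - 1/p) for each prime p dividing n
φ(136) = 136 × (1 - 1/2) × (1 - 1/17) = 64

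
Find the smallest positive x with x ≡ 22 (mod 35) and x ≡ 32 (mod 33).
197

Using Chinese Remainder Theorem:
M = 35 × 33 = 1155
M1 = 33, M2 = 35
y1 = 33^(-1) mod 35 = 17
y2 = 35^(-1) mod 33 = 17
x = (22×33×17 + 32×35×17) mod 1155 = 197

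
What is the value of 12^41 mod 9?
0

Repeated squaring. Binary of 41 = 101001.
12^1 ≡ 3 (mod 9); 12^2 ≡ 0 (mod 9); 12^4 ≡ 0 (mod 9); 12^8 ≡ 0 (mod 9); 12^16 ≡ 0 (mod 9); 12^32 ≡ 0 (mod 9)
12^41 = 12^1 × 12^8 × 12^32 ≡ 0 (mod 9)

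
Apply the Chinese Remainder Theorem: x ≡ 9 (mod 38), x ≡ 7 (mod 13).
85

Using Chinese Remainder Theorem:
M = 38 × 13 = 494
M1 = 13, M2 = 38
y1 = 13^(-1) mod 38 = 3
y2 = 38^(-1) mod 13 = 12
x = (9×13×3 + 7×38×12) mod 494 = 85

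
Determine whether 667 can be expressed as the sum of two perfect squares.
Not possible

Factorization: 667 = 23 × 29
By Fermat: n is sum of two squares iff every prime p ≡ 3 (mod 4) appears to even power.
Prime(s) ≡ 3 (mod 4) with odd exponent: [(23, 1)]
Therefore 667 cannot be expressed as a² + b².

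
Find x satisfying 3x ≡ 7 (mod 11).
x ≡ 6 (mod 11)

gcd(3, 11) = 1, which divides 7, so solutions exist.
Find 3^(-1) mod 11 by the extended Euclidean algorithm:
11 = 3 × 3 + 2  ⟹  2 = (1)·11 + (-3)·3
3 = 1 × 2 + 1  ⟹  1 = (-1)·11 + (4)·3
So (4)·3 ≡ 1 (mod 11), i.e. 3^(-1) ≡ 4 (mod 11).
x ≡ 4 × 7 = 28 ≡ 6 (mod 11).
Check: 3 × 6 = 18 ≡ 7 (mod 11).
Unique solution: x ≡ 6 (mod 11)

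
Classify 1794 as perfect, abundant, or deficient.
abundant

Proper divisors of 1794: sum = 1 + 2 + 3 + 6 + 13 + 23 + 26 + 39 + 46 + 69 + 78 + 138 + 299 + 598 + 897 = 2238
Since 2238 > 1794, 1794 is abundant.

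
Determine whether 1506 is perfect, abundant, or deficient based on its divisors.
abundant

Proper divisors of 1506: sum = 1 + 2 + 3 + 6 + 251 + 502 + 753 = 1518
Since 1518 > 1506, 1506 is abundant.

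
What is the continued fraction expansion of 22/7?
[3; 7]

Euclidean algorithm steps:
22 = 3 × 7 + 1
7 = 7 × 1 + 0
Continued fraction: [3; 7]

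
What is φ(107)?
106

107 = 107
φ(n) = n × ∏(1 - 1/p) for each prime p dividing n
φ(107) = 107 × (1 - 1/107) = 106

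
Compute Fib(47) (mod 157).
121

Matrix identity: Q^n = [[F_(n+1), F_n], [F_n, F_(n-1)]] with Q = [[1,1],[1,0]].
n = 47 = 101111₂. Square-and-multiply, entries mod 157:
Q^1 = [[1,1],[1,0]]
Q^2 = (Q^1)² = [[2,1],[1,1]]
Q^5 = (Q^2)²·Q = [[8,5],[5,3]]
Q^11 = (Q^5)²·Q = [[144,89],[89,55]]
Q^23 = (Q^11)²·Q = [[53,83],[83,127]]
Q^47 = (Q^23)²·Q = [[146,121],[121,25]]
F_47 mod 157 = Q^47[0][1] = 121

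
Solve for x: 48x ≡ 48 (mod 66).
x ≡ 1 (mod 11)

gcd(48, 66) = 6, which divides 48, so solutions exist.
Divide through by 6: 8x ≡ 8 (mod 11).
Find 8^(-1) mod 11 by the extended Euclidean algorithm:
11 = 1 × 8 + 3  ⟹  3 = (1)·11 + (-1)·8
8 = 2 × 3 + 2  ⟹  2 = (-2)·11 + (3)·8
3 = 1 × 2 + 1  ⟹  1 = (3)·11 + (-4)·8
So (-4)·8 ≡ 1 (mod 11), i.e. 8^(-1) ≡ -4 ≡ 7 (mod 11).
x ≡ 7 × 8 = 56 ≡ 1 (mod 11).
Check: 48 × 1 = 48 ≡ 48 (mod 66).
x ≡ 1 (mod 11), giving 6 solutions mod 66.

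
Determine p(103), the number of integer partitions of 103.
271248950

p(n) counts ways to write n as a sum of positive integers (order ignored).
Euler's pentagonal recurrence: p(k) = p(k-1) + p(k-2) - p(k-5) - p(k-7) + p(k-12) + p(k-15) - ... (offsets j(3j∓1)/2, signs ++--, p(0)=1, p(<0)=0).
DP table for k = 0..102: p(0)=1, p(1)=1, p(2)=2, p(3)=3, p(4)=5, p(5)=7, p(6)=11, p(7)=15, p(8)=22, p(9)=30, p(10)=42, p(11)=56, p(12)=77, p(13)=101, p(14)=135, p(15)=176, p(16)=231, p(17)=297, p(18)=385, p(19)=490, p(20)=627, p(21)=792, p(22)=1002, p(23)=1255, p(24)=1575, p(25)=1958, p(26)=2436, p(27)=3010, p(28)=3718, p(29)=4565, p(30)=5604, p(31)=6842, p(32)=8349, p(33)=10143, p(34)=12310, p(35)=14883, p(36)=17977, p(37)=21637, p(38)=26015, p(39)=31185, p(40)=37338, p(41)=44583, p(42)=53174, p(43)=63261, p(44)=75175, p(45)=89134, p(46)=105558, p(47)=124754, p(48)=147273, p(49)=173525, p(50)=204226, p(51)=239943, p(52)=281589, p(53)=329931, p(54)=386155, p(55)=451276, p(56)=526823, p(57)=614154, p(58)=715220, p(59)=831820, p(60)=966467, p(61)=1121505, p(62)=1300156, p(63)=1505499, p(64)=1741630, p(65)=2012558, p(66)=2323520, p(67)=2679689, p(68)=3087735, p(69)=3554345, p(70)=4087968, p(71)=4697205, p(72)=5392783, p(73)=6185689, p(74)=7089500, p(75)=8118264, p(76)=9289091, p(77)=10619863, p(78)=12132164, p(79)=13848650, p(80)=15796476, p(81)=18004327, p(82)=20506255, p(83)=23338469, p(84)=26543660, p(85)=30167357, p(86)=34262962, p(87)=38887673, p(88)=44108109, p(89)=49995925, p(90)=56634173, p(91)=64112359, p(92)=72533807, p(93)=82010177, p(94)=92669720, p(95)=104651419, p(96)=118114304, p(97)=133230930, p(98)=150198136, p(99)=169229875, p(100)=190569292, p(101)=214481126, p(102)=241265379.
Final step: p(103) = p(102) + p(101) - p(98) - p(96) + p(91) + p(88) - p(81) - p(77) + p(68) + p(63) - p(52) - p(46) + p(33) + p(26) - p(11) - p(3)
= 241265379 + 214481126 - 150198136 - 118114304 + 64112359 + 44108109 - 18004327 - 10619863 + 3087735 + 1505499 - 281589 - 105558 + 10143 + 2436 - 56 - 3
= 271248950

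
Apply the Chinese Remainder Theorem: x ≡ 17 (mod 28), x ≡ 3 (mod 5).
73

Using Chinese Remainder Theorem:
M = 28 × 5 = 140
M1 = 5, M2 = 28
y1 = 5^(-1) mod 28 = 17
y2 = 28^(-1) mod 5 = 2
x = (17×5×17 + 3×28×2) mod 140 = 73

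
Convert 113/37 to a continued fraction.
[3; 18, 2]

Euclidean algorithm steps:
113 = 3 × 37 + 2
37 = 18 × 2 + 1
2 = 2 × 1 + 0
Continued fraction: [3; 18, 2]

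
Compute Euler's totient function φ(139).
138

139 = 139
φ(n) = n × ∏(1 - 1/p) for each prime p dividing n
φ(139) = 139 × (1 - 1/139) = 138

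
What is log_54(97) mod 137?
97

Baby-step giant-step with step n = ⌈√137⌉ = 12.
Baby steps 54^j mod 137 (j:value) for j=0..11: 0:1, 1:54, 2:39, 3:51, 4:14, 5:71, 6:135, 7:29, 8:59, 9:35, 10:109, 11:132.
Giant-step multiplier: 54^(-12) ≡ 54^(136-12) = 54^124 ≡ 103 (mod 137).
Giant steps γ_i = 97·103^i mod 137: γ_0=97, γ_1=127, γ_2=66, γ_3=85, γ_4=124, γ_5=31, γ_6=42, γ_7=79, γ_8=54 (in table at j=1).
x = i·n + j = 8·12 + 1 = 97.
Check: 54^97 ≡ 97 (mod 137).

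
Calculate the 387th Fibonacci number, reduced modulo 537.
368

Matrix identity: Q^n = [[F_(n+1), F_n], [F_n, F_(n-1)]] with Q = [[1,1],[1,0]].
n = 387 = 110000011₂. Square-and-multiply, entries mod 537:
Q^1 = [[1,1],[1,0]]
Q^3 = (Q^1)²·Q = [[3,2],[2,1]]
Q^6 = (Q^3)² = [[13,8],[8,5]]
Q^12 = (Q^6)² = [[233,144],[144,89]]
Q^24 = (Q^12)² = [[382,186],[186,196]]
Q^48 = (Q^24)² = [[88,108],[108,517]]
Q^96 = (Q^48)² = [[76,363],[363,250]]
Q^193 = (Q^96)²·Q = [[271,73],[73,198]]
Q^387 = (Q^193)²·Q = [[237,368],[368,406]]
F_387 mod 537 = Q^387[0][1] = 368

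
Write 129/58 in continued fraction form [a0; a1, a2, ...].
[2; 4, 2, 6]

Euclidean algorithm steps:
129 = 2 × 58 + 13
58 = 4 × 13 + 6
13 = 2 × 6 + 1
6 = 6 × 1 + 0
Continued fraction: [2; 4, 2, 6]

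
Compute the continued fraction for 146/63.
[2; 3, 6, 1, 2]

Euclidean algorithm steps:
146 = 2 × 63 + 20
63 = 3 × 20 + 3
20 = 6 × 3 + 2
3 = 1 × 2 + 1
2 = 2 × 1 + 0
Continued fraction: [2; 3, 6, 1, 2]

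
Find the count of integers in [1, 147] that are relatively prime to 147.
84

147 = 3 × 7^2
φ(n) = n × ∏(1 - 1/p) for each prime p dividing n
φ(147) = 147 × (1 - 1/3) × (1 - 1/7) = 84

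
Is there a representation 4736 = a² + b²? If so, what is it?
40² + 56² (a=40, b=56)

Factorization: 4736 = 2^7 × 37
By Fermat: n is sum of two squares iff every prime p ≡ 3 (mod 4) appears to even power.
All primes ≡ 3 (mod 4) appear to even power.
Search a = 0, 1, 2, … for 4736 - a² a perfect square: first hit at a = 40: 4736 - 1600 = 3136 = 56².
4736 = 40² + 56² = 1600 + 3136 ✓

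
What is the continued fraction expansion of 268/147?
[1; 1, 4, 1, 1, 1, 8]

Euclidean algorithm steps:
268 = 1 × 147 + 121
147 = 1 × 121 + 26
121 = 4 × 26 + 17
26 = 1 × 17 + 9
17 = 1 × 9 + 8
9 = 1 × 8 + 1
8 = 8 × 1 + 0
Continued fraction: [1; 1, 4, 1, 1, 1, 8]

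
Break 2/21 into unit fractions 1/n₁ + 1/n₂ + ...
1/11 + 1/231

Greedy algorithm:
2/21: ceiling(21/2) = 11, use 1/11
1/231: ceiling(231/1) = 231, use 1/231
Result: 2/21 = 1/11 + 1/231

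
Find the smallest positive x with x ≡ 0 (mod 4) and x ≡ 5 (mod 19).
24

Using Chinese Remainder Theorem:
M = 4 × 19 = 76
M1 = 19, M2 = 4
y1 = 19^(-1) mod 4 = 3
y2 = 4^(-1) mod 19 = 5
x = (0×19×3 + 5×4×5) mod 76 = 24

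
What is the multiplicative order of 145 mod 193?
48

193 is prime, so ord(145) divides φ(193) = 192.
Divisors of 192: 1, 2, 3, 4, 6, 8, 12, 16, 24, 32, 48, 64, 96, 192.
Repeated squaring: 145^1 ≡ 145, 145^2 ≡ 181, 145^4 ≡ 144, 145^8 ≡ 85, 145^16 ≡ 84, 145^32 ≡ 108, 145^64 ≡ 84, 145^128 ≡ 108 (mod 193).
Test 145^d mod 193 for each divisor d in increasing order:
145^1 ≡ 145
145^2 ≡ 181
145^3 = 145^2·145^1 ≡ 190
145^4 ≡ 144
145^6 = 145^4·145^2 ≡ 9
145^8 ≡ 85
145^12 = 145^8·145^4 ≡ 81
145^16 ≡ 84
145^24 = 145^16·145^8 ≡ 192
145^32 ≡ 108
145^48 = 145^32·145^16 ≡ 1  ← first divisor giving 1
The order is 48.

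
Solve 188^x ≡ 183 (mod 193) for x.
35

Baby-step giant-step with step n = ⌈√193⌉ = 14.
Baby steps 188^j mod 193 (j:value) for j=0..13: 0:1, 1:188, 2:25, 3:68, 4:46, 5:156, 6:185, 7:40, 8:186, 9:35, 10:18, 11:103, 12:64, 13:66.
Giant-step multiplier: 188^(-14) ≡ 188^(192-14) = 188^178 ≡ 162 (mod 193).
Giant steps γ_i = 183·162^i mod 193: γ_0=183, γ_1=117, γ_2=40 (in table at j=7).
x = i·n + j = 2·14 + 7 = 35.
Check: 188^35 ≡ 183 (mod 193).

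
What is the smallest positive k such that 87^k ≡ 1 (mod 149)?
148

149 is prime, so ord(87) divides φ(149) = 148.
Divisors of 148: 1, 2, 4, 37, 74, 148.
Repeated squaring: 87^1 ≡ 87, 87^2 ≡ 119, 87^4 ≡ 6, 87^8 ≡ 36, 87^16 ≡ 104, 87^32 ≡ 88, 87^64 ≡ 145, 87^128 ≡ 16 (mod 149).
Test 87^d mod 149 for each divisor d in increasing order:
87^1 ≡ 87
87^2 ≡ 119
87^4 ≡ 6
87^37 = 87^32·87^4·87^1 ≡ 44
87^74 = 87^64·87^8·87^2 ≡ 148
87^148 = 87^128·87^16·87^4 ≡ 1  ← first divisor giving 1
The order is 148.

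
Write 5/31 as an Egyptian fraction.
1/7 + 1/55 + 1/3979 + 1/23744683 + 1/1127619917796295

Greedy algorithm:
5/31: ceiling(31/5) = 7, use 1/7
4/217: ceiling(217/4) = 55, use 1/55
3/11935: ceiling(11935/3) = 3979, use 1/3979
2/47489365: ceiling(47489365/2) = 23744683, use 1/23744683
1/1127619917796295: ceiling(1127619917796295/1) = 1127619917796295, use 1/1127619917796295
Result: 5/31 = 1/7 + 1/55 + 1/3979 + 1/23744683 + 1/1127619917796295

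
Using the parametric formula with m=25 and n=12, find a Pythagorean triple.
(481, 600, 769)

Euclid's formula: a = m² - n², b = 2mn, c = m² + n²
m = 25, n = 12
a = 25² - 12² = 625 - 144 = 481
b = 2 × 25 × 12 = 600
c = 25² + 12² = 625 + 144 = 769
Verification: 481² + 600² = 231361 + 360000 = 591361 = 769² ✓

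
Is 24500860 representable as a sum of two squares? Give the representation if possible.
Not possible

Factorization: 24500860 = 2^2 × 5 × 107^3
By Fermat: n is sum of two squares iff every prime p ≡ 3 (mod 4) appears to even power.
Prime(s) ≡ 3 (mod 4) with odd exponent: [(107, 3)]
Therefore 24500860 cannot be expressed as a² + b².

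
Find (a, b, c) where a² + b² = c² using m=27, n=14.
(533, 756, 925)

Euclid's formula: a = m² - n², b = 2mn, c = m² + n²
m = 27, n = 14
a = 27² - 14² = 729 - 196 = 533
b = 2 × 27 × 14 = 756
c = 27² + 14² = 729 + 196 = 925
Verification: 533² + 756² = 284089 + 571536 = 855625 = 925² ✓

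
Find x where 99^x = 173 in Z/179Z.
128

Baby-step giant-step with step n = ⌈√179⌉ = 14.
Baby steps 99^j mod 179 (j:value) for j=0..13: 0:1, 1:99, 2:135, 3:119, 4:146, 5:134, 6:20, 7:11, 8:15, 9:53, 10:56, 11:174, 12:42, 13:41.
Giant-step multiplier: 99^(-14) ≡ 99^(178-14) = 99^164 ≡ 108 (mod 179).
Giant steps γ_i = 173·108^i mod 179: γ_0=173, γ_1=68, γ_2=5, γ_3=3, γ_4=145, γ_5=87, γ_6=88, γ_7=17, γ_8=46, γ_9=135 (in table at j=2).
x = i·n + j = 9·14 + 2 = 128.
Check: 99^128 ≡ 173 (mod 179).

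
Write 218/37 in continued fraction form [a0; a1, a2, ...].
[5; 1, 8, 4]

Euclidean algorithm steps:
218 = 5 × 37 + 33
37 = 1 × 33 + 4
33 = 8 × 4 + 1
4 = 4 × 1 + 0
Continued fraction: [5; 1, 8, 4]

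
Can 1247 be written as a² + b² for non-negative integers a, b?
Not possible

Factorization: 1247 = 29 × 43
By Fermat: n is sum of two squares iff every prime p ≡ 3 (mod 4) appears to even power.
Prime(s) ≡ 3 (mod 4) with odd exponent: [(43, 1)]
Therefore 1247 cannot be expressed as a² + b².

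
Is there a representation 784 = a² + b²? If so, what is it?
0² + 28² (a=0, b=28)

Factorization: 784 = 2^4 × 7^2
By Fermat: n is sum of two squares iff every prime p ≡ 3 (mod 4) appears to even power.
All primes ≡ 3 (mod 4) appear to even power.
Search a = 0, 1, 2, … for 784 - a² a perfect square: first hit at a = 0: 784 - 0 = 784 = 28².
784 = 0² + 28² = 0 + 784 ✓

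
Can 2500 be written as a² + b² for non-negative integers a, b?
0² + 50² (a=0, b=50)

Factorization: 2500 = 2^2 × 5^4
By Fermat: n is sum of two squares iff every prime p ≡ 3 (mod 4) appears to even power.
All primes ≡ 3 (mod 4) appear to even power.
Search a = 0, 1, 2, … for 2500 - a² a perfect square: first hit at a = 0: 2500 - 0 = 2500 = 50².
2500 = 0² + 50² = 0 + 2500 ✓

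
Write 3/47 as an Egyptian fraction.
1/16 + 1/752

Greedy algorithm:
3/47: ceiling(47/3) = 16, use 1/16
1/752: ceiling(752/1) = 752, use 1/752
Result: 3/47 = 1/16 + 1/752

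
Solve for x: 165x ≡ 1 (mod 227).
216

gcd(165, 227) = 1, so the inverse exists.
Extended Euclidean algorithm on (227, 165):
227 = 1 × 165 + 62  ⟹  62 = (1)·227 + (-1)·165
165 = 2 × 62 + 41  ⟹  41 = (-2)·227 + (3)·165
62 = 1 × 41 + 21  ⟹  21 = (3)·227 + (-4)·165
41 = 1 × 21 + 20  ⟹  20 = (-5)·227 + (7)·165
21 = 1 × 20 + 1  ⟹  1 = (8)·227 + (-11)·165
So (-11)·165 ≡ 1 (mod 227), i.e. 165^(-1) ≡ -11 ≡ 216 (mod 227).
Check: 165 × 216 = 35640 ≡ 1 (mod 227)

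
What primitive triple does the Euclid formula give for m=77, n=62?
(2085, 9548, 9773)

Euclid's formula: a = m² - n², b = 2mn, c = m² + n²
m = 77, n = 62
a = 77² - 62² = 5929 - 3844 = 2085
b = 2 × 77 × 62 = 9548
c = 77² + 62² = 5929 + 3844 = 9773
Verification: 2085² + 9548² = 4347225 + 91164304 = 95511529 = 9773² ✓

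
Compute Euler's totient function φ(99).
60

99 = 3^2 × 11
φ(n) = n × ∏(1 - 1/p) for each prime p dividing n
φ(99) = 99 × (1 - 1/3) × (1 - 1/11) = 60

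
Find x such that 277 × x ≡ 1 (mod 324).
193

gcd(277, 324) = 1, so the inverse exists.
Extended Euclidean algorithm on (324, 277):
324 = 1 × 277 + 47  ⟹  47 = (1)·324 + (-1)·277
277 = 5 × 47 + 42  ⟹  42 = (-5)·324 + (6)·277
47 = 1 × 42 + 5  ⟹  5 = (6)·324 + (-7)·277
42 = 8 × 5 + 2  ⟹  2 = (-53)·324 + (62)·277
5 = 2 × 2 + 1  ⟹  1 = (112)·324 + (-131)·277
So (-131)·277 ≡ 1 (mod 324), i.e. 277^(-1) ≡ -131 ≡ 193 (mod 324).
Check: 277 × 193 = 53461 ≡ 1 (mod 324)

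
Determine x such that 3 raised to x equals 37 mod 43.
7

Baby-step giant-step with step n = ⌈√43⌉ = 7.
Baby steps 3^j mod 43 (j:value) for j=0..6: 0:1, 1:3, 2:9, 3:27, 4:38, 5:28, 6:41.
Giant-step multiplier: 3^(-7) ≡ 3^(42-7) = 3^35 ≡ 7 (mod 43).
Giant steps γ_i = 37·7^i mod 43: γ_0=37, γ_1=1 (in table at j=0).
x = i·n + j = 1·7 + 0 = 7.
Check: 3^7 ≡ 37 (mod 43).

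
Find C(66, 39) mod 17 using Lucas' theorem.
16

Using Lucas' theorem:
Write n=66 and k=39 in base 17:
n in base 17: [3, 15]
k in base 17: [2, 5]
C(66,39) mod 17 = ∏ C(n_i, k_i) mod 17
Digit binomials (mod 17): C(3,2) = 3; C(15,5) = 3003 ≡ 11
Product: 3 × 11 = 33 ≡ 16 (mod 17)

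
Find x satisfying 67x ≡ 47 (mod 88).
x ≡ 69 (mod 88)

gcd(67, 88) = 1, which divides 47, so solutions exist.
Find 67^(-1) mod 88 by the extended Euclidean algorithm:
88 = 1 × 67 + 21  ⟹  21 = (1)·88 + (-1)·67
67 = 3 × 21 + 4  ⟹  4 = (-3)·88 + (4)·67
21 = 5 × 4 + 1  ⟹  1 = (16)·88 + (-21)·67
So (-21)·67 ≡ 1 (mod 88), i.e. 67^(-1) ≡ -21 ≡ 67 (mod 88).
x ≡ 67 × 47 = 3149 ≡ 69 (mod 88).
Check: 67 × 69 = 4623 ≡ 47 (mod 88).
Unique solution: x ≡ 69 (mod 88)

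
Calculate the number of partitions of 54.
386155

p(n) counts ways to write n as a sum of positive integers (order ignored).
Euler's pentagonal recurrence: p(k) = p(k-1) + p(k-2) - p(k-5) - p(k-7) + p(k-12) + p(k-15) - ... (offsets j(3j∓1)/2, signs ++--, p(0)=1, p(<0)=0).
DP table for k = 0..53: p(0)=1, p(1)=1, p(2)=2, p(3)=3, p(4)=5, p(5)=7, p(6)=11, p(7)=15, p(8)=22, p(9)=30, p(10)=42, p(11)=56, p(12)=77, p(13)=101, p(14)=135, p(15)=176, p(16)=231, p(17)=297, p(18)=385, p(19)=490, p(20)=627, p(21)=792, p(22)=1002, p(23)=1255, p(24)=1575, p(25)=1958, p(26)=2436, p(27)=3010, p(28)=3718, p(29)=4565, p(30)=5604, p(31)=6842, p(32)=8349, p(33)=10143, p(34)=12310, p(35)=14883, p(36)=17977, p(37)=21637, p(38)=26015, p(39)=31185, p(40)=37338, p(41)=44583, p(42)=53174, p(43)=63261, p(44)=75175, p(45)=89134, p(46)=105558, p(47)=124754, p(48)=147273, p(49)=173525, p(50)=204226, p(51)=239943, p(52)=281589, p(53)=329931.
Final step: p(54) = p(53) + p(52) - p(49) - p(47) + p(42) + p(39) - p(32) - p(28) + p(19) + p(14) - p(3)
= 329931 + 281589 - 173525 - 124754 + 53174 + 31185 - 8349 - 3718 + 490 + 135 - 3
= 386155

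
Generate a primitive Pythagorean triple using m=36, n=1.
(1295, 72, 1297)

Euclid's formula: a = m² - n², b = 2mn, c = m² + n²
m = 36, n = 1
a = 36² - 1² = 1296 - 1 = 1295
b = 2 × 36 × 1 = 72
c = 36² + 1² = 1296 + 1 = 1297
Verification: 1295² + 72² = 1677025 + 5184 = 1682209 = 1297² ✓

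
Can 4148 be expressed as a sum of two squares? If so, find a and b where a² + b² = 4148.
28² + 58² (a=28, b=58)

Factorization: 4148 = 2^2 × 17 × 61
By Fermat: n is sum of two squares iff every prime p ≡ 3 (mod 4) appears to even power.
All primes ≡ 3 (mod 4) appear to even power.
Search a = 0, 1, 2, … for 4148 - a² a perfect square: first hit at a = 28: 4148 - 784 = 3364 = 58².
4148 = 28² + 58² = 784 + 3364 ✓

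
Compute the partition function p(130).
5371315400

p(n) counts ways to write n as a sum of positive integers (order ignored).
Euler's pentagonal recurrence: p(k) = p(k-1) + p(k-2) - p(k-5) - p(k-7) + p(k-12) + p(k-15) - ... (offsets j(3j∓1)/2, signs ++--, p(0)=1, p(<0)=0).
DP table for k = 0..129: p(0)=1, p(1)=1, p(2)=2, p(3)=3, p(4)=5, p(5)=7, p(6)=11, p(7)=15, p(8)=22, p(9)=30, p(10)=42, p(11)=56, p(12)=77, p(13)=101, p(14)=135, p(15)=176, p(16)=231, p(17)=297, p(18)=385, p(19)=490, p(20)=627, p(21)=792, p(22)=1002, p(23)=1255, p(24)=1575, p(25)=1958, p(26)=2436, p(27)=3010, p(28)=3718, p(29)=4565, p(30)=5604, p(31)=6842, p(32)=8349, p(33)=10143, p(34)=12310, p(35)=14883, p(36)=17977, p(37)=21637, p(38)=26015, p(39)=31185, p(40)=37338, p(41)=44583, p(42)=53174, p(43)=63261, p(44)=75175, p(45)=89134, p(46)=105558, p(47)=124754, p(48)=147273, p(49)=173525, p(50)=204226, p(51)=239943, p(52)=281589, p(53)=329931, p(54)=386155, p(55)=451276, p(56)=526823, p(57)=614154, p(58)=715220, p(59)=831820, p(60)=966467, p(61)=1121505, p(62)=1300156, p(63)=1505499, p(64)=1741630, p(65)=2012558, p(66)=2323520, p(67)=2679689, p(68)=3087735, p(69)=3554345, p(70)=4087968, p(71)=4697205, p(72)=5392783, p(73)=6185689, p(74)=7089500, p(75)=8118264, p(76)=9289091, p(77)=10619863, p(78)=12132164, p(79)=13848650, p(80)=15796476, p(81)=18004327, p(82)=20506255, p(83)=23338469, p(84)=26543660, p(85)=30167357, p(86)=34262962, p(87)=38887673, p(88)=44108109, p(89)=49995925, p(90)=56634173, p(91)=64112359, p(92)=72533807, p(93)=82010177, p(94)=92669720, p(95)=104651419, p(96)=118114304, p(97)=133230930, p(98)=150198136, p(99)=169229875, p(100)=190569292, p(101)=214481126, p(102)=241265379, p(103)=271248950, p(104)=304801365, p(105)=342325709, p(106)=384276336, p(107)=431149389, p(108)=483502844, p(109)=541946240, p(110)=607163746, p(111)=679903203, p(112)=761002156, p(113)=851376628, p(114)=952050665, p(115)=1064144451, p(116)=1188908248, p(117)=1327710076, p(118)=1482074143, p(119)=1653668665, p(120)=1844349560, p(121)=2056148051, p(122)=2291320912, p(123)=2552338241, p(124)=2841940500, p(125)=3163127352, p(126)=3519222692, p(127)=3913864295, p(128)=4351078600, p(129)=4835271870.
Final step: p(130) = p(129) + p(128) - p(125) - p(123) + p(118) + p(115) - p(108) - p(104) + p(95) + p(90) - p(79) - p(73) + p(60) + p(53) - p(38) - p(30) + p(13) + p(4)
= 4835271870 + 4351078600 - 3163127352 - 2552338241 + 1482074143 + 1064144451 - 483502844 - 304801365 + 104651419 + 56634173 - 13848650 - 6185689 + 966467 + 329931 - 26015 - 5604 + 101 + 5
= 5371315400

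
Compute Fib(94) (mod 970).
197

Matrix identity: Q^n = [[F_(n+1), F_n], [F_n, F_(n-1)]] with Q = [[1,1],[1,0]].
n = 94 = 1011110₂. Square-and-multiply, entries mod 970:
Q^1 = [[1,1],[1,0]]
Q^2 = (Q^1)² = [[2,1],[1,1]]
Q^5 = (Q^2)²·Q = [[8,5],[5,3]]
Q^11 = (Q^5)²·Q = [[144,89],[89,55]]
Q^23 = (Q^11)²·Q = [[778,527],[527,251]]
Q^47 = (Q^23)²·Q = [[366,313],[313,53]]
Q^94 = (Q^47)² = [[95,197],[197,868]]
F_94 mod 970 = Q^94[0][1] = 197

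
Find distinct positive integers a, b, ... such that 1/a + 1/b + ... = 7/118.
1/17 + 1/2006

Greedy algorithm:
7/118: ceiling(118/7) = 17, use 1/17
1/2006: ceiling(2006/1) = 2006, use 1/2006
Result: 7/118 = 1/17 + 1/2006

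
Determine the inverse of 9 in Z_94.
21

gcd(9, 94) = 1, so the inverse exists.
Extended Euclidean algorithm on (94, 9):
94 = 10 × 9 + 4  ⟹  4 = (1)·94 + (-10)·9
9 = 2 × 4 + 1  ⟹  1 = (-2)·94 + (21)·9
So (21)·9 ≡ 1 (mod 94), i.e. 9^(-1) ≡ 21 (mod 94).
Check: 9 × 21 = 189 ≡ 1 (mod 94)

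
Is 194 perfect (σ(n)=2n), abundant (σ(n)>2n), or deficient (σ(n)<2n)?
deficient

Proper divisors of 194: sum = 1 + 2 + 97 = 100
Since 100 < 194, 194 is deficient.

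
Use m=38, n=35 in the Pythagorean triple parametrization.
(219, 2660, 2669)

Euclid's formula: a = m² - n², b = 2mn, c = m² + n²
m = 38, n = 35
a = 38² - 35² = 1444 - 1225 = 219
b = 2 × 38 × 35 = 2660
c = 38² + 35² = 1444 + 1225 = 2669
Verification: 219² + 2660² = 47961 + 7075600 = 7123561 = 2669² ✓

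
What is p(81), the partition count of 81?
18004327

p(n) counts ways to write n as a sum of positive integers (order ignored).
Euler's pentagonal recurrence: p(k) = p(k-1) + p(k-2) - p(k-5) - p(k-7) + p(k-12) + p(k-15) - ... (offsets j(3j∓1)/2, signs ++--, p(0)=1, p(<0)=0).
DP table for k = 0..80: p(0)=1, p(1)=1, p(2)=2, p(3)=3, p(4)=5, p(5)=7, p(6)=11, p(7)=15, p(8)=22, p(9)=30, p(10)=42, p(11)=56, p(12)=77, p(13)=101, p(14)=135, p(15)=176, p(16)=231, p(17)=297, p(18)=385, p(19)=490, p(20)=627, p(21)=792, p(22)=1002, p(23)=1255, p(24)=1575, p(25)=1958, p(26)=2436, p(27)=3010, p(28)=3718, p(29)=4565, p(30)=5604, p(31)=6842, p(32)=8349, p(33)=10143, p(34)=12310, p(35)=14883, p(36)=17977, p(37)=21637, p(38)=26015, p(39)=31185, p(40)=37338, p(41)=44583, p(42)=53174, p(43)=63261, p(44)=75175, p(45)=89134, p(46)=105558, p(47)=124754, p(48)=147273, p(49)=173525, p(50)=204226, p(51)=239943, p(52)=281589, p(53)=329931, p(54)=386155, p(55)=451276, p(56)=526823, p(57)=614154, p(58)=715220, p(59)=831820, p(60)=966467, p(61)=1121505, p(62)=1300156, p(63)=1505499, p(64)=1741630, p(65)=2012558, p(66)=2323520, p(67)=2679689, p(68)=3087735, p(69)=3554345, p(70)=4087968, p(71)=4697205, p(72)=5392783, p(73)=6185689, p(74)=7089500, p(75)=8118264, p(76)=9289091, p(77)=10619863, p(78)=12132164, p(79)=13848650, p(80)=15796476.
Final step: p(81) = p(80) + p(79) - p(76) - p(74) + p(69) + p(66) - p(59) - p(55) + p(46) + p(41) - p(30) - p(24) + p(11) + p(4)
= 15796476 + 13848650 - 9289091 - 7089500 + 3554345 + 2323520 - 831820 - 451276 + 105558 + 44583 - 5604 - 1575 + 56 + 5
= 18004327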